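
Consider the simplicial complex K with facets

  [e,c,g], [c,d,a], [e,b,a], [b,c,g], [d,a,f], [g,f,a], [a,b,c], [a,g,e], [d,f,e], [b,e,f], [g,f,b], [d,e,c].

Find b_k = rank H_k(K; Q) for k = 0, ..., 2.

b_0 = 1, b_1 = 0, b_2 = 0.

Fix the vertex order a < b < c < d < e < f < g and write every simplex with vertices in increasing order. Then dim K = 2 and the simplices of K are:

  0-simplices (7): a, b, c, d, e, f, g
  1-simplices (18): ab, ac, ad, ae, af, ag, bc, be, bf, bg, cd, ce, cg, de, df, ef, eg, fg
  2-simplices (12): abc, abe, acd, adf, aeg, afg, bcg, bef, bfg, cde, ceg, def

so the chain groups are C_0 ≅ Z^7, C_1 ≅ Z^18, C_2 ≅ Z^12.

Boundary ∂_1: C_1 → C_0 sends each edge [p,q] (with p < q) to q − p.
As a 7×18 matrix over Z this has rank 6, with invariant factors (1,1,1,1,1,1).

Boundary ∂_2: C_2 → C_1 acts by ∂[p,q,r] = [q,r] − [p,r] + [p,q]. For instance
  ∂adf = df − af + ad,
  ∂abc = bc − ac + ab.
As a 18×12 matrix over Z this has rank 12, with invariant factors (1,1,1,1,1,1,1,1,1,1,1,2).

Computing H_k = (kernel of ∂_k) / (image of ∂_{k+1}):

  H_0: rank C_0 − rank ∂_1 = 7 − 6 = 1, and the invariant factors of ∂_1 are all 1, so H_0 = Z.
  H_1: rank ker ∂_1 − rank ∂_2 = (18 − 6) − 12 = 0, and ∂_2 has invariant factor 2 > 1, so H_1 = Z/2.
  H_2: rank ker ∂_2 − rank ∂_3 = (12 − 12) − 0 = 0, and there is no ∂_3, so H_2 = 0.

Hence the Betti numbers are b_0 = 1, b_1 = 0, b_2 = 0.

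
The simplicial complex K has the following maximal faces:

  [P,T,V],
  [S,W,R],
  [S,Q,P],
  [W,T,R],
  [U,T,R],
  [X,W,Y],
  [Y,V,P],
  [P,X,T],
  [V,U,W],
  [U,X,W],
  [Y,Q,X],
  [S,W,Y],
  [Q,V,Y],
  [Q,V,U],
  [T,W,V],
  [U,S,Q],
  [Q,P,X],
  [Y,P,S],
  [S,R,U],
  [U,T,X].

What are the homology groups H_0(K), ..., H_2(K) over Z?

H_0 ≅ Z,  H_1 ≅ Z ⊕ Z/2,  H_2 = 0.

Take the total order P < Q < R < S < T < U < V < W < X < Y on the vertex set. Then K (dimension 2) consists of the simplices:

  0-simplices (10): P, Q, R, S, T, U, V, W, X, Y
  1-simplices (30): PQ, PS, PT, PV, PX, PY, QS, QU, QV, QX, QY, RS, RT, RU, RW, SU, SW, SY, TU, TV, TW, TX, UV, UW, UX, VW, VY, WX, WY, XY
  2-simplices (20): PQS, PQX, PSY, PTV, PTX, PVY, QSU, QUV, QVY, QXY, RSU, RSW, RTU, RTW, SWY, TUX, TVW, UVW, UWX, WXY

Hence C_0 ≅ Z^10, C_1 ≅ Z^30, C_2 ≅ Z^20.

The boundary map ∂_1: C_1 → C_0 is given by ∂[p,q] = [q] − [p]. For instance
  ∂RT = T − R.
This gives a 10×30 integer matrix of rank 9; reducing to Smith normal form yields diagonal entries (1,1,1,1,1,1,1,1,1).

Boundary ∂_2: C_2 → C_1 sends each 2-simplex [p,q,r] to [q,r] − [p,r] + [p,q]. For instance
  ∂SWY = WY − SY + SW,
  ∂UVW = VW − UW + UV.
The 30×20 boundary matrix has rank 20 and Smith normal form diag(1,1,1,1,1,1,1,1,1,1,1,1,1,1,1,1,1,1,1,2).

Reading off H_k = ker ∂_k / im ∂_{k+1}:

  H_0: rank C_0 − rank ∂_1 = 10 − 9 = 1, and the invariant factors of ∂_1 are all 1, so H_0 = Z.
  H_1: rank ker ∂_1 − rank ∂_2 = (30 − 9) − 20 = 1, and ∂_2 has invariant factor 2 > 1, so H_1 = Z ⊕ Z/2.
  H_2: rank ker ∂_2 − rank ∂_3 = (20 − 20) − 0 = 0, and there is no ∂_3, so H_2 = 0.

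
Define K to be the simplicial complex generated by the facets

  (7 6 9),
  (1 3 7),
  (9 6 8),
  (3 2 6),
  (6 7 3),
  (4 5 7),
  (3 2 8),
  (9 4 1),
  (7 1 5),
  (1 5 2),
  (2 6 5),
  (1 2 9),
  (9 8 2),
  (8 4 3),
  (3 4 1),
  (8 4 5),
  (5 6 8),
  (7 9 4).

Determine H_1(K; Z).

H_1 = Z ⊕ Z/2.

Take the total order 1 < 2 < 3 < 4 < 5 < 6 < 7 < 8 < 9 on the vertex set. Then K (dimension 2) consists of the simplices:

  0-simplices (9): [1], [2], [3], [4], [5], [6], [7], [8], [9]
  1-simplices (27): (27 of them)
  2-simplices (18): [1,2,5], [1,2,9], [1,3,4], [1,3,7], [1,4,9], [1,5,7], [2,3,6], [2,3,8], [2,5,6], [2,8,9], [3,4,8], [3,6,7], [4,5,7], [4,5,8], [4,7,9], [5,6,8], [6,7,9], [6,8,9]

so the chain groups are C_0 ≅ Z^9, C_1 ≅ Z^27, C_2 ≅ Z^18.

Boundary ∂_1: C_1 → C_0 is given by ∂[p,q] = [q] − [p]. For instance
  ∂[2,3] = [3] − [2].
This gives a 9×27 integer matrix of rank 8; reducing to Smith normal form yields diagonal entries (1,1,1,1,1,1,1,1).

∂_2: C_2 → C_1 maps a triangle to the signed sum of its edges. For instance
  ∂[2,5,6] = [5,6] − [2,6] + [2,5],
  ∂[2,8,9] = [8,9] − [2,9] + [2,8].
The 27×18 boundary matrix has rank 18 and Smith normal form diag(1,1,1,1,1,1,1,1,1,1,1,1,1,1,1,1,1,2).

Reading off H_k = ker ∂_k / im ∂_{k+1}:

  H_1: rank ker ∂_1 − rank ∂_2 = (27 − 8) − 18 = 1, and ∂_2 has invariant factor 2 > 1, so H_1 = Z ⊕ Z/2.

(K is a triangulation of the Klein bottle.)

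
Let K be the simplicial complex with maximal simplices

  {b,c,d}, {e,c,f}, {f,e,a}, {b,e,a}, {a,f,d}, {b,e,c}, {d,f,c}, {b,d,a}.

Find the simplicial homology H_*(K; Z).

H_0 ≅ Z,  H_1 = 0,  H_2 ≅ Z.

Fix the vertex order a < b < c < d < e < f and write every simplex with vertices in increasing order. Then dim K = 2 and the simplices of K are:

  0-simplices (6): a, b, c, d, e, f
  1-simplices (12): ab, ad, ae, af, bc, bd, be, cd, ce, cf, df, ef
  2-simplices (8): abd, abe, adf, aef, bcd, bce, cdf, cef

Hence C_0 ≅ Z^6, C_1 ≅ Z^12, C_2 ≅ Z^8.

Boundary ∂_1: C_1 → C_0 sends each edge [p,q] (with p < q) to q − p. For instance
  ∂cd = d − c.
As a 6×12 matrix over Z this has rank 5, with invariant factors (1,1,1,1,1).

Boundary ∂_2: C_2 → C_1 maps a triangle to the signed sum of its edges. For instance
  ∂abe = be − ae + ab,
  ∂bce = ce − be + bc.
The 12×8 boundary matrix has rank 7 and Smith normal form diag(1,1,1,1,1,1,1).

Computing H_k = (kernel of ∂_k) / (image of ∂_{k+1}):

  H_0: rank C_0 − rank ∂_1 = 6 − 5 = 1, and the invariant factors of ∂_1 are all 1, so H_0 ≅ Z.
  H_1: rank ker ∂_1 − rank ∂_2 = (12 − 5) − 7 = 0, and the invariant factors of ∂_2 are all 1, so H_1 ≅ 0.
  H_2: rank ker ∂_2 − rank ∂_3 = (8 − 7) − 0 = 1, and there is no ∂_3, so H_2 ≅ Z.

As a check, the Euler characteristic is 6 − 12 + 8 = 2, which agrees with 1 − 0 + 1 = 2.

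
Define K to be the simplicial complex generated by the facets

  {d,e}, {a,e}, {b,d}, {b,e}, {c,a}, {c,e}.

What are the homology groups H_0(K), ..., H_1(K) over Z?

H_0 ≅ Z,  H_1 ≅ Z^2.

Take the total order a < b < c < d < e on the vertex set. Then K (dimension 1) consists of the simplices:

  0-simplices (5): a, b, c, d, e
  1-simplices (6): ac, ae, bd, be, ce, de

so the chain groups are C_0 ≅ Z^5, C_1 ≅ Z^6.

Boundary ∂_1: C_1 → C_0 is given by ∂[p,q] = [q] − [p].
The 5×6 boundary matrix has rank 4 and Smith normal form diag(1,1,1,1).

Reading off H_k = ker ∂_k / im ∂_{k+1}:

  H_0: rank C_0 − rank ∂_1 = 5 − 4 = 1, and the invariant factors of ∂_1 are all 1, so H_0 = Z.
  H_1: rank ker ∂_1 − rank ∂_2 = (6 − 4) − 0 = 2, and there is no ∂_2, so H_1 = Z^2.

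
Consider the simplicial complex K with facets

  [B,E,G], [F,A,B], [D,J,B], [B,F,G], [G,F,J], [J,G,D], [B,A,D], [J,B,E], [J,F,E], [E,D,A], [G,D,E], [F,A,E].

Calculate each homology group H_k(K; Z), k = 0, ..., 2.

K has 7 vertices, 18 edges, 12 triangles.
rank ∂_0 = 0, rank ∂_1 = 6 ⇒ b_0 = 7 − 0 − 6 = 1; all invariant factors of ∂_1 are 1 so no torsion. So H_0 = Z.
rank ∂_1 = 6, rank ∂_2 = 12 ⇒ b_1 = 18 − 6 − 12 = 0; ∂_2 has invariant factor(s) [2] giving torsion. So H_1 = Z_2.
rank ∂_2 = 12, rank ∂_3 = 0 ⇒ b_2 = 12 − 12 − 0 = 0. So H_2 = 0.

H_0 = Z,  H_1 = Z_2,  H_2 = 0.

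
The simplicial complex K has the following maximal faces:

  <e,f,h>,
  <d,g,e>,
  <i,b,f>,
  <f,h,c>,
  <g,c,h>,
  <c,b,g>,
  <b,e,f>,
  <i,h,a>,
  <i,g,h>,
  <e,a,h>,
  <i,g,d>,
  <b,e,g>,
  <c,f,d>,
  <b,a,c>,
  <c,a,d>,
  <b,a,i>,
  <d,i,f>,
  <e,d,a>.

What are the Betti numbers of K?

Fix the vertex order a < b < c < d < e < f < g < h < i and write every simplex with vertices in increasing order. Then dim K = 2 and the simplices of K are:

  0-simplices (9): a, b, c, d, e, f, g, h, i
  1-simplices (27): ab, ac, ad, ae, ah, ai, bc, be, bf, bg, bi, cd, cf, cg, ch, de, df, dg, di, ef, eg, eh, fh, fi, gh, gi, hi
  2-simplices (18): abc, abi, acd, ade, aeh, ahi, bcg, bef, beg, bfi, cdf, cfh, cgh, deg, dfi, dgi, efh, ghi

so the chain groups are C_0 ≅ Z^9, C_1 ≅ Z^27, C_2 ≅ Z^18.

The boundary map ∂_1: C_1 → C_0 maps an edge to its endpoints' difference, ∂[p,q] = q − p. For instance
  ∂df = f − d.
The resulting 9×27 matrix has rank 8, and its Smith normal form has invariant factors (1,1,1,1,1,1,1,1).

∂_2: C_2 → C_1 maps a triangle to the signed sum of its edges. For instance
  ∂ahi = hi − ai + ah,
  ∂abc = bc − ac + ab.
As a 27×18 matrix over Z this has rank 17, with invariant factors (1,1,1,1,1,1,1,1,1,1,1,1,1,1,1,1,1).

Reading off H_k = ker ∂_k / im ∂_{k+1}:

  H_0: rank C_0 − rank ∂_1 = 9 − 8 = 1, and the invariant factors of ∂_1 are all 1, so H_0 ≅ Z.
  H_1: rank ker ∂_1 − rank ∂_2 = (27 − 8) − 17 = 2, and the invariant factors of ∂_2 are all 1, so H_1 ≅ Z^2.
  H_2: rank ker ∂_2 − rank ∂_3 = (18 − 17) − 0 = 1, and there is no ∂_3, so H_2 ≅ Z.

Hence the Betti numbers are b_0 = 1, b_1 = 2, b_2 = 1.

b_0 = 1, b_1 = 2, b_2 = 1.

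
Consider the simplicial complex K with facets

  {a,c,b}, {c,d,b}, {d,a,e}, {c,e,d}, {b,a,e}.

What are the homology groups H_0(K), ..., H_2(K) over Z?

We work with the vertex ordering a < b < c < d < e. The simplices of K, each written with vertices in increasing order, are:

  0-simplices (5): a, b, c, d, e
  1-simplices (10): ab, ac, ad, ae, bc, bd, be, cd, ce, de
  2-simplices (5): abc, abe, ade, bcd, cde

Hence C_0 ≅ Z^5, C_1 ≅ Z^10, C_2 ≅ Z^5.

The boundary map ∂_1: C_1 → C_0 maps an edge to its endpoints' difference, ∂[p,q] = q − p.
The 5×10 boundary matrix has rank 4 and Smith normal form diag(1,1,1,1).

Boundary ∂_2: C_2 → C_1 sends each 2-simplex [p,q,r] to [q,r] − [p,r] + [p,q]. For instance
  ∂abc = bc − ac + ab,
  ∂abe = be − ae + ab.
This gives a 10×5 integer matrix of rank 5; reducing to Smith normal form yields diagonal entries (1,1,1,1,1).

From H_k ≅ ker(∂_k) / im(∂_{k+1}) we obtain:

  H_0: rank C_0 − rank ∂_1 = 5 − 4 = 1, and the invariant factors of ∂_1 are all 1, so H_0 ≅ Z.
  H_1: rank ker ∂_1 − rank ∂_2 = (10 − 4) − 5 = 1, and the invariant factors of ∂_2 are all 1, so H_1 ≅ Z.
  H_2: rank ker ∂_2 − rank ∂_3 = (5 − 5) − 0 = 0, and there is no ∂_3, so H_2 ≅ 0.

As a check, the Euler characteristic is 5 − 10 + 5 = 0, which agrees with 1 − 1 + 0 = 0.
(K is a triangulation of the Möbius band.)

H_0 ≅ Z,  H_1 ≅ Z,  H_2 = 0.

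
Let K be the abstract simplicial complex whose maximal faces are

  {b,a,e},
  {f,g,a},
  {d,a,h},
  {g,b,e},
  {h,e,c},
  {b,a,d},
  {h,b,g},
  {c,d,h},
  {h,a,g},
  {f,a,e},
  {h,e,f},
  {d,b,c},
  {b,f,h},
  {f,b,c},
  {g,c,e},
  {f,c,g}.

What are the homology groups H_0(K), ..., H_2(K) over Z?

Fix the vertex order a < b < c < d < e < f < g < h and write every simplex with vertices in increasing order. Then dim K = 2 and the simplices of K are:

  0-simplices (8): a, b, c, d, e, f, g, h
  1-simplices (24): ab, ad, ae, af, ag, ah, bc, bd, be, bf, bg, bh, cd, ce, cf, cg, ch, dh, ef, eg, eh, fg, fh, gh
  2-simplices (16): abd, abe, adh, aef, afg, agh, bcd, bcf, beg, bfh, bgh, cdh, ceg, ceh, cfg, efh

giving chain groups C_0 ≅ Z^8, C_1 ≅ Z^24, C_2 ≅ Z^16.

Boundary ∂_1: C_1 → C_0 sends each edge [p,q] (with p < q) to q − p. For instance
  ∂bd = d − b.
As a 8×24 matrix over Z this has rank 7, with invariant factors (1,1,1,1,1,1,1).

Boundary ∂_2: C_2 → C_1 maps a triangle to the signed sum of its edges. For instance
  ∂abe = be − ae + ab,
  ∂adh = dh − ah + ad.
As a 24×16 matrix over Z this has rank 15, with invariant factors (1,1,1,1,1,1,1,1,1,1,1,1,1,1,1).

Computing H_k = (kernel of ∂_k) / (image of ∂_{k+1}):

  H_0: rank C_0 − rank ∂_1 = 8 − 7 = 1, and the invariant factors of ∂_1 are all 1, so H_0 ≅ Z.
  H_1: rank ker ∂_1 − rank ∂_2 = (24 − 7) − 15 = 2, and the invariant factors of ∂_2 are all 1, so H_1 ≅ Z^2.
  H_2: rank ker ∂_2 − rank ∂_3 = (16 − 15) − 0 = 1, and there is no ∂_3, so H_2 ≅ Z.

As a check, the Euler characteristic is 8 − 24 + 16 = 0, which agrees with 1 − 2 + 1 = 0.

H_0 ≅ Z,  H_1 ≅ Z^2,  H_2 ≅ Z.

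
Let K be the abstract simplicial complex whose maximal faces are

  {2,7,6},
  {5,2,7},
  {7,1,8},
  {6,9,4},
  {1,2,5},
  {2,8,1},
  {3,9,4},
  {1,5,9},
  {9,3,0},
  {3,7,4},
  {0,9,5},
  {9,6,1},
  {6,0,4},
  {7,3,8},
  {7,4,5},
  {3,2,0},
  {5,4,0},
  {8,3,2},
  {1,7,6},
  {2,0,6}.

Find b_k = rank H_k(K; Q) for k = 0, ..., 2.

We work with the vertex ordering 0 < 1 < 2 < 3 < 4 < 5 < 6 < 7 < 8 < 9. The simplices of K, each written with vertices in increasing order, are:

  0-simplices (10): [0], [1], [2], [3], [4], [5], [6], [7], [8], [9]
  1-simplices (30): (30 of them)
  2-simplices (20): (20 of them)

so the chain groups are C_0 ≅ Z^10, C_1 ≅ Z^30, C_2 ≅ Z^20.

Boundary ∂_1: C_1 → C_0 maps an edge to its endpoints' difference, ∂[p,q] = q − p. For instance
  ∂[3,4] = [4] − [3].
The 10×30 boundary matrix has rank 9 and Smith normal form diag(1,1,1,1,1,1,1,1,1).

The boundary map ∂_2: C_2 → C_1 sends each 2-simplex [p,q,r] to [q,r] − [p,r] + [p,q]. For instance
  ∂[3,7,8] = [7,8] − [3,8] + [3,7],
  ∂[1,6,7] = [6,7] − [1,7] + [1,6].
This gives a 30×20 integer matrix of rank 20; reducing to Smith normal form yields diagonal entries (1,1,1,1,1,1,1,1,1,1,1,1,1,1,1,1,1,1,1,2).

From H_k ≅ ker(∂_k) / im(∂_{k+1}) we obtain:

  H_0: rank C_0 − rank ∂_1 = 10 − 9 = 1, and the invariant factors of ∂_1 are all 1, so H_0 ≅ Z.
  H_1: rank ker ∂_1 − rank ∂_2 = (30 − 9) − 20 = 1, and ∂_2 has invariant factor 2 > 1, so H_1 ≅ Z ⊕ Z/2.
  H_2: rank ker ∂_2 − rank ∂_3 = (20 − 20) − 0 = 0, and there is no ∂_3, so H_2 ≅ 0.

(K is a triangulation of the Klein bottle.)

Hence the Betti numbers are b_0 = 1, b_1 = 1, b_2 = 0.

b_0 = 1, b_1 = 1, b_2 = 0.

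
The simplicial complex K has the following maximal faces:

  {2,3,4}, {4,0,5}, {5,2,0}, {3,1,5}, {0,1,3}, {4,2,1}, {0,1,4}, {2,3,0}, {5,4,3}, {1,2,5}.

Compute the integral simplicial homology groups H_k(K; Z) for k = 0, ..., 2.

H_0 = Z,  H_1 = Z/2,  H_2 = 0.

K has 6 vertices, 15 edges, 10 triangles.
rank ∂_0 = 0, rank ∂_1 = 5 ⇒ b_0 = 6 − 0 − 5 = 1; all invariant factors of ∂_1 are 1 so no torsion. So H_0 = Z.
rank ∂_1 = 5, rank ∂_2 = 10 ⇒ b_1 = 15 − 5 − 10 = 0; ∂_2 has invariant factor(s) [2] giving torsion. So H_1 = Z/2.
rank ∂_2 = 10, rank ∂_3 = 0 ⇒ b_2 = 10 − 10 − 0 = 0. So H_2 = 0.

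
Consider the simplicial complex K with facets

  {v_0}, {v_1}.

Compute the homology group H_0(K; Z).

Fix the vertex order v_0 < v_1 and write every simplex with vertices in increasing order. Then dim K = 0 and the simplices of K are:

  0-simplices (2): [v_0], [v_1]

giving chain groups C_0 ≅ Z^2.

Reading off H_k = ker ∂_k / im ∂_{k+1}:

  H_0: rank C_0 − rank ∂_1 = 2 − 0 = 2, and there is no ∂_1, so H_0 = Z^2.

H_0 ≅ Z^2.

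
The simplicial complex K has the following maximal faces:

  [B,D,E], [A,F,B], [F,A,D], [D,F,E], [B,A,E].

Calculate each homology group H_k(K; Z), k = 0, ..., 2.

K has 5 vertices, 10 edges, 5 triangles.
rank ∂_0 = 0, rank ∂_1 = 4 ⇒ b_0 = 5 − 0 − 4 = 1; all invariant factors of ∂_1 are 1 so no torsion. So H_0 ≅ Z.
rank ∂_1 = 4, rank ∂_2 = 5 ⇒ b_1 = 10 − 4 − 5 = 1; all invariant factors of ∂_2 are 1 so no torsion. So H_1 ≅ Z.
rank ∂_2 = 5, rank ∂_3 = 0 ⇒ b_2 = 5 − 5 − 0 = 0. So H_2 ≅ 0.

H_0 = Z,  H_1 = Z,  H_2 = 0.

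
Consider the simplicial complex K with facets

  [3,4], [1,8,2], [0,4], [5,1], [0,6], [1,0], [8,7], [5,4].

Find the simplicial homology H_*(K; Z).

We work with the vertex ordering 0 < 1 < 2 < 3 < 4 < 5 < 6 < 7 < 8. The simplices of K, each written with vertices in increasing order, are:

  0-simplices (9): [0], [1], [2], [3], [4], [5], [6], [7], [8]
  1-simplices (10): [0,1], [0,4], [0,6], [1,2], [1,5], [1,8], [2,8], [3,4], [4,5], [7,8]
  2-simplices (1): [1,2,8]

giving chain groups C_0 ≅ Z^9, C_1 ≅ Z^10, C_2 ≅ Z^1.

∂_1: C_1 → C_0 sends each edge [p,q] (with p < q) to q − p.
As a 9×10 matrix over Z this has rank 8, with invariant factors (1,1,1,1,1,1,1,1).

∂_2: C_2 → C_1 sends each 2-simplex [p,q,r] to [q,r] − [p,r] + [p,q]. For instance
  ∂[1,2,8] = [2,8] − [1,8] + [1,2].
This gives a 10×1 integer matrix of rank 1; reducing to Smith normal form yields diagonal entries (1).

Reading off H_k = ker ∂_k / im ∂_{k+1}:

  H_0: rank C_0 − rank ∂_1 = 9 − 8 = 1, and the invariant factors of ∂_1 are all 1, so H_0 = Z.
  H_1: rank ker ∂_1 − rank ∂_2 = (10 − 8) − 1 = 1, and the invariant factors of ∂_2 are all 1, so H_1 = Z.
  H_2: rank ker ∂_2 − rank ∂_3 = (1 − 1) − 0 = 0, and there is no ∂_3, so H_2 = 0.

H_0 = Z,  H_1 = Z,  H_2 = 0.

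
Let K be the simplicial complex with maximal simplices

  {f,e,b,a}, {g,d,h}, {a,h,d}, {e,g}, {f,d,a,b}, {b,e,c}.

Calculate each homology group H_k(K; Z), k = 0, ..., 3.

We work with the vertex ordering a < b < c < d < e < f < g < h. The simplices of K, each written with vertices in increasing order, are:

  0-simplices (8): a, b, c, d, e, f, g, h
  1-simplices (16): ab, ad, ae, af, ah, bc, bd, be, bf, ce, df, dg, dh, ef, eg, gh
  2-simplices (10): abd, abe, abf, adf, adh, aef, bce, bdf, bef, dgh
  3-simplices (2): abdf, abef

giving chain groups C_0 ≅ Z^8, C_1 ≅ Z^16, C_2 ≅ Z^10, C_3 ≅ Z^2.

Boundary ∂_1: C_1 → C_0 is given by ∂[p,q] = [q] − [p].
This gives a 8×16 integer matrix of rank 7; reducing to Smith normal form yields diagonal entries (1,1,1,1,1,1,1).

The boundary map ∂_2: C_2 → C_1 sends each 2-simplex [p,q,r] to [q,r] − [p,r] + [p,q]. For instance
  ∂abe = be − ae + ab,
  ∂adf = df − af + ad.
The resulting 16×10 matrix has rank 8, and its Smith normal form has invariant factors (1,1,1,1,1,1,1,1).

∂_3: C_3 → C_2 sends each 3-simplex σ to the alternating sum Σ_i (−1)^i (σ with its i-th vertex removed). For instance
  ∂abdf = bdf − adf + abf − abd,
  ∂abef = bef − aef + abf − abe.
The resulting 10×2 matrix has rank 2, and its Smith normal form has invariant factors (1,1).

Reading off H_k = ker ∂_k / im ∂_{k+1}:

  H_0: rank C_0 − rank ∂_1 = 8 − 7 = 1, and the invariant factors of ∂_1 are all 1, so H_0 = Z.
  H_1: rank ker ∂_1 − rank ∂_2 = (16 − 7) − 8 = 1, and the invariant factors of ∂_2 are all 1, so H_1 = Z.
  H_2: rank ker ∂_2 − rank ∂_3 = (10 − 8) − 2 = 0, and the invariant factors of ∂_3 are all 1, so H_2 = 0.
  H_3: rank ker ∂_3 − rank ∂_4 = (2 − 2) − 0 = 0, and there is no ∂_4, so H_3 = 0.

As a check, the Euler characteristic is 8 − 16 + 10 − 2 = 0, which agrees with 1 − 1 + 0 − 0 = 0.

H_0 ≅ Z,  H_1 ≅ Z,  H_2 = 0,  H_3 = 0.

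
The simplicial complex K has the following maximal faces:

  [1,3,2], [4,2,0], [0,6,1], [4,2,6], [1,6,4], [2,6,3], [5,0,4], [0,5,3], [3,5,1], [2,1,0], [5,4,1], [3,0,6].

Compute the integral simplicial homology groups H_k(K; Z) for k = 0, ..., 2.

Fix the vertex order 0 < 1 < 2 < 3 < 4 < 5 < 6 and write every simplex with vertices in increasing order. Then dim K = 2 and the simplices of K are:

  0-simplices (7): [0], [1], [2], [3], [4], [5], [6]
  1-simplices (18): [0,1], [0,2], [0,3], [0,4], [0,5], [0,6], [1,2], [1,3], [1,4], [1,5], [1,6], [2,3], [2,4], [2,6], [3,5], [3,6], [4,5], [4,6]
  2-simplices (12): [0,1,2], [0,1,6], [0,2,4], [0,3,5], [0,3,6], [0,4,5], [1,2,3], [1,3,5], [1,4,5], [1,4,6], [2,3,6], [2,4,6]

giving chain groups C_0 ≅ Z^7, C_1 ≅ Z^18, C_2 ≅ Z^12.

Boundary ∂_1: C_1 → C_0 is given by ∂[p,q] = [q] − [p].
The 7×18 boundary matrix has rank 6 and Smith normal form diag(1,1,1,1,1,1).

The boundary map ∂_2: C_2 → C_1 sends each 2-simplex [p,q,r] to [q,r] − [p,r] + [p,q]. For instance
  ∂[0,3,6] = [3,6] − [0,6] + [0,3],
  ∂[1,4,6] = [4,6] − [1,6] + [1,4].
The resulting 18×12 matrix has rank 12, and its Smith normal form has invariant factors (1,1,1,1,1,1,1,1,1,1,1,2).

Reading off H_k = ker ∂_k / im ∂_{k+1}:

  H_0: rank C_0 − rank ∂_1 = 7 − 6 = 1, and the invariant factors of ∂_1 are all 1, so H_0 ≅ Z.
  H_1: rank ker ∂_1 − rank ∂_2 = (18 − 6) − 12 = 0, and ∂_2 has invariant factor 2 > 1, so H_1 ≅ Z/2Z.
  H_2: rank ker ∂_2 − rank ∂_3 = (12 − 12) − 0 = 0, and there is no ∂_3, so H_2 ≅ 0.

As a check, the Euler characteristic is 7 − 18 + 12 = 1, which agrees with 1 − 0 + 0 = 1.

H_0 ≅ Z,  H_1 ≅ Z/2Z,  H_2 = 0.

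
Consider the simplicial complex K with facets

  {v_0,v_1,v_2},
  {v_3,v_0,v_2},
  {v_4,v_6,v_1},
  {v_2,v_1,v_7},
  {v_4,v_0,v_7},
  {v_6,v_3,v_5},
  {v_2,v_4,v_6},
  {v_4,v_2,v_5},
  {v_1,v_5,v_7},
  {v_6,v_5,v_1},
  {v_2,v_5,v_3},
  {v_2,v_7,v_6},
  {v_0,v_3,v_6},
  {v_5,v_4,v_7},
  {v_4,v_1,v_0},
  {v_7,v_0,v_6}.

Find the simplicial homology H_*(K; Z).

H_0 ≅ Z,  H_1 ≅ Z^2,  H_2 ≅ Z.

We work with the vertex ordering v_0 < v_1 < v_2 < v_3 < v_4 < v_5 < v_6 < v_7. The simplices of K, each written with vertices in increasing order, are:

  0-simplices (8): [v_0], [v_1], [v_2], [v_3], [v_4], [v_5], [v_6], [v_7]
  1-simplices (24): (24 of them)
  2-simplices (16): (16 of them)

Hence C_0 ≅ Z^8, C_1 ≅ Z^24, C_2 ≅ Z^16.

The boundary map ∂_1: C_1 → C_0 is given by ∂[p,q] = [q] − [p].
As a 8×24 matrix over Z this has rank 7, with invariant factors (1,1,1,1,1,1,1).

∂_2: C_2 → C_1 maps a triangle to the signed sum of its edges. For instance
  ∂[v_1,v_2,v_7] = [v_2,v_7] − [v_1,v_7] + [v_1,v_2],
  ∂[v_0,v_3,v_6] = [v_3,v_6] − [v_0,v_6] + [v_0,v_3].
This gives a 24×16 integer matrix of rank 15; reducing to Smith normal form yields diagonal entries (1,1,1,1,1,1,1,1,1,1,1,1,1,1,1).

Computing H_k = (kernel of ∂_k) / (image of ∂_{k+1}):

  H_0: rank C_0 − rank ∂_1 = 8 − 7 = 1, and the invariant factors of ∂_1 are all 1, so H_0 = Z.
  H_1: rank ker ∂_1 − rank ∂_2 = (24 − 7) − 15 = 2, and the invariant factors of ∂_2 are all 1, so H_1 = Z^2.
  H_2: rank ker ∂_2 − rank ∂_3 = (16 − 15) − 0 = 1, and there is no ∂_3, so H_2 = Z.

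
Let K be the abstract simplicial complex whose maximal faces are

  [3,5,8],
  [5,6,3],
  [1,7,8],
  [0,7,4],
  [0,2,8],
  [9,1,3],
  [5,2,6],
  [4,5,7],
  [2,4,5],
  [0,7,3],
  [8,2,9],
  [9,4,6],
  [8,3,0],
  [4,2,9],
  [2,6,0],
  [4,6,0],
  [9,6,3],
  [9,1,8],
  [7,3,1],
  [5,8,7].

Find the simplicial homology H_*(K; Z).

H_0 = Z,  H_1 = Z ⊕ Z/2Z,  H_2 = 0.

Take the total order 0 < 1 < 2 < 3 < 4 < 5 < 6 < 7 < 8 < 9 on the vertex set. Then K (dimension 2) consists of the simplices:

  0-simplices (10): [0], [1], [2], [3], [4], [5], [6], [7], [8], [9]
  1-simplices (30): (30 of them)
  2-simplices (20): (20 of them)

giving chain groups C_0 ≅ Z^10, C_1 ≅ Z^30, C_2 ≅ Z^20.

∂_1: C_1 → C_0 sends each edge [p,q] (with p < q) to q − p.
This gives a 10×30 integer matrix of rank 9; reducing to Smith normal form yields diagonal entries (1,1,1,1,1,1,1,1,1).

∂_2: C_2 → C_1 maps a triangle to the signed sum of its edges. For instance
  ∂[3,6,9] = [6,9] − [3,9] + [3,6],
  ∂[0,4,6] = [4,6] − [0,6] + [0,4].
The resulting 30×20 matrix has rank 20, and its Smith normal form has invariant factors (1,1,1,1,1,1,1,1,1,1,1,1,1,1,1,1,1,1,1,2).

Computing H_k = (kernel of ∂_k) / (image of ∂_{k+1}):

  H_0: rank C_0 − rank ∂_1 = 10 − 9 = 1, and the invariant factors of ∂_1 are all 1, so H_0 ≅ Z.
  H_1: rank ker ∂_1 − rank ∂_2 = (30 − 9) − 20 = 1, and ∂_2 has invariant factor 2 > 1, so H_1 ≅ Z ⊕ Z/2Z.
  H_2: rank ker ∂_2 − rank ∂_3 = (20 − 20) − 0 = 0, and there is no ∂_3, so H_2 ≅ 0.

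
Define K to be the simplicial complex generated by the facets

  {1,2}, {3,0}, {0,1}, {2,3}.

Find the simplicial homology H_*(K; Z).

H_0 = Z,  H_1 = Z.

Take the total order 0 < 1 < 2 < 3 on the vertex set. Then K (dimension 1) consists of the simplices:

  0-simplices (4): [0], [1], [2], [3]
  1-simplices (4): [0,1], [0,3], [1,2], [2,3]

so the chain groups are C_0 ≅ Z^4, C_1 ≅ Z^4.

∂_1: C_1 → C_0 is given by ∂[p,q] = [q] − [p]. For instance
  ∂[0,1] = [1] − [0].
The resulting 4×4 matrix has rank 3, and its Smith normal form has invariant factors (1,1,1).

Now H_k = ker ∂_k / im ∂_{k+1}, so:

  H_0: rank C_0 − rank ∂_1 = 4 − 3 = 1, and the invariant factors of ∂_1 are all 1, so H_0 = Z.
  H_1: rank ker ∂_1 − rank ∂_2 = (4 − 3) − 0 = 1, and there is no ∂_2, so H_1 = Z.

As a check, the Euler characteristic is 4 − 4 = 0, which agrees with 1 − 1 = 0.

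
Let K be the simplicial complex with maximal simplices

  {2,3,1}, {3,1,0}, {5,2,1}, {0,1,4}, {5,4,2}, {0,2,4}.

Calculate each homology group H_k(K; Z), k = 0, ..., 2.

H_0 = Z,  H_1 = Z,  H_2 = 0.

We work with the vertex ordering 0 < 1 < 2 < 3 < 4 < 5. The simplices of K, each written with vertices in increasing order, are:

  0-simplices (6): [0], [1], [2], [3], [4], [5]
  1-simplices (12): [0,1], [0,2], [0,3], [0,4], [1,2], [1,3], [1,4], [1,5], [2,3], [2,4], [2,5], [4,5]
  2-simplices (6): [0,1,3], [0,1,4], [0,2,4], [1,2,3], [1,2,5], [2,4,5]

giving chain groups C_0 ≅ Z^6, C_1 ≅ Z^12, C_2 ≅ Z^6.

The boundary map ∂_1: C_1 → C_0 sends each edge [p,q] (with p < q) to q − p. For instance
  ∂[2,5] = [5] − [2].
As a 6×12 matrix over Z this has rank 5, with invariant factors (1,1,1,1,1).

∂_2: C_2 → C_1 acts by ∂[p,q,r] = [q,r] − [p,r] + [p,q]. For instance
  ∂[0,2,4] = [2,4] − [0,4] + [0,2],
  ∂[0,1,4] = [1,4] − [0,4] + [0,1].
As a 12×6 matrix over Z this has rank 6, with invariant factors (1,1,1,1,1,1).

Reading off H_k = ker ∂_k / im ∂_{k+1}:

  H_0: rank C_0 − rank ∂_1 = 6 − 5 = 1, and the invariant factors of ∂_1 are all 1, so H_0 = Z.
  H_1: rank ker ∂_1 − rank ∂_2 = (12 − 5) − 6 = 1, and the invariant factors of ∂_2 are all 1, so H_1 = Z.
  H_2: rank ker ∂_2 − rank ∂_3 = (6 − 6) − 0 = 0, and there is no ∂_3, so H_2 = 0.

As a check, the Euler characteristic is 6 − 12 + 6 = 0, which agrees with 1 − 1 + 0 = 0.
(K is a triangulation of the cylinder S^1 x I.)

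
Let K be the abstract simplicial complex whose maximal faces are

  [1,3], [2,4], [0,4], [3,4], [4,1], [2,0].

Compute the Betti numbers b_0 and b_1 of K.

b_0 = 1, b_1 = 2.

Order the vertices as 0 < 1 < 2 < 3 < 4. Listing each simplex with vertices in this order, K has dimension 1 with simplices:

  0-simplices (5): [0], [1], [2], [3], [4]
  1-simplices (6): [0,2], [0,4], [1,3], [1,4], [2,4], [3,4]

giving chain groups C_0 ≅ Z^5, C_1 ≅ Z^6.

∂_1: C_1 → C_0 sends each edge [p,q] (with p < q) to q − p.
As a 5×6 matrix over Z this has rank 4, with invariant factors (1,1,1,1).

Computing H_k = (kernel of ∂_k) / (image of ∂_{k+1}):

  H_0: rank C_0 − rank ∂_1 = 5 − 4 = 1, and the invariant factors of ∂_1 are all 1, so H_0 = Z.
  H_1: rank ker ∂_1 − rank ∂_2 = (6 − 4) − 0 = 2, and there is no ∂_2, so H_1 = Z^2.

(K is a triangulation of a wedge of 2 circles.)

Hence the Betti numbers are b_0 = 1, b_1 = 2.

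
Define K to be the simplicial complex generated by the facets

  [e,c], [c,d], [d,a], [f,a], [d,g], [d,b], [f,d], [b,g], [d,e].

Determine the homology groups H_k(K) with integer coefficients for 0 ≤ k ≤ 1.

H_0 = Z,  H_1 = Z^3.

Fix the vertex order a < b < c < d < e < f < g and write every simplex with vertices in increasing order. Then dim K = 1 and the simplices of K are:

  0-simplices (7): a, b, c, d, e, f, g
  1-simplices (9): ad, af, bd, bg, cd, ce, de, df, dg

giving chain groups C_0 ≅ Z^7, C_1 ≅ Z^9.

∂_1: C_1 → C_0 maps an edge to its endpoints' difference, ∂[p,q] = q − p.
The 7×9 boundary matrix has rank 6 and Smith normal form diag(1,1,1,1,1,1).

Computing H_k = (kernel of ∂_k) / (image of ∂_{k+1}):

  H_0: rank C_0 − rank ∂_1 = 7 − 6 = 1, and the invariant factors of ∂_1 are all 1, so H_0 = Z.
  H_1: rank ker ∂_1 − rank ∂_2 = (9 − 6) − 0 = 3, and there is no ∂_2, so H_1 = Z^3.

As a check, the Euler characteristic is 7 − 9 = -2, which agrees with 1 − 3 = -2.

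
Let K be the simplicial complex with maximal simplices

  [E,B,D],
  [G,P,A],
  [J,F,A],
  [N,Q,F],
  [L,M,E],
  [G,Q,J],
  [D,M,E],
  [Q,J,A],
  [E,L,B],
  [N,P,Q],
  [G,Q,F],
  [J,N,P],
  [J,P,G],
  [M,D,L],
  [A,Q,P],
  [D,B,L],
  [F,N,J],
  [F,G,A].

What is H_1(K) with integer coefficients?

H_1 = Z_2.

Order the vertices as A < B < D < E < F < G < J < L < M < N < P < Q. Listing each simplex with vertices in this order, K has dimension 2 with simplices:

  0-simplices (12): A, B, D, E, F, G, J, L, M, N, P, Q
  1-simplices (27): AF, AG, AJ, AP, AQ, BD, BE, BL, DE, DL, DM, EL, EM, FG, FJ, FN, FQ, GJ, GP, GQ, JN, JP, JQ, LM, NP, NQ, PQ
  2-simplices (18): AFG, AFJ, AGP, AJQ, APQ, BDE, BDL, BEL, DEM, DLM, ELM, FGQ, FJN, FNQ, GJP, GJQ, JNP, NPQ

Hence C_0 ≅ Z^12, C_1 ≅ Z^27, C_2 ≅ Z^18.

The boundary map ∂_1: C_1 → C_0 sends each edge [p,q] (with p < q) to q − p.
As a 12×27 matrix over Z this has rank 10, with invariant factors (1,1,1,1,1,1,1,1,1,1).

∂_2: C_2 → C_1 sends each 2-simplex [p,q,r] to [q,r] − [p,r] + [p,q]. For instance
  ∂FJN = JN − FN + FJ,
  ∂AJQ = JQ − AQ + AJ.
The resulting 27×18 matrix has rank 17, and its Smith normal form has invariant factors (1,1,1,1,1,1,1,1,1,1,1,1,1,1,1,1,2).

Computing H_k = (kernel of ∂_k) / (image of ∂_{k+1}):

  H_1: rank ker ∂_1 − rank ∂_2 = (27 − 10) − 17 = 0, and ∂_2 has invariant factor 2 > 1, so H_1 = Z_2.

(K is a triangulation of the disjoint union of the real projective plane RP^2 and the 2-sphere S^2.)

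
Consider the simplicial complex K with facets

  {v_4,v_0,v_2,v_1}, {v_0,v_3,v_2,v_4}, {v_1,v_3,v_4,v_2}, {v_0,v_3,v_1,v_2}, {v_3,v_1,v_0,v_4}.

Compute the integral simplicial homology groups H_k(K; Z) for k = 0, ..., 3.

H_0 ≅ Z,  H_1 = 0,  H_2 = 0,  H_3 ≅ Z.

Fix the vertex order v_0 < v_1 < v_2 < v_3 < v_4 and write every simplex with vertices in increasing order. Then dim K = 3 and the simplices of K are:

  0-simplices (5): [v_0], [v_1], [v_2], [v_3], [v_4]
  1-simplices (10): [v_0,v_1], [v_0,v_2], [v_0,v_3], [v_0,v_4], [v_1,v_2], [v_1,v_3], [v_1,v_4], [v_2,v_3], [v_2,v_4], [v_3,v_4]
  2-simplices (10): [v_0,v_1,v_2], [v_0,v_1,v_3], [v_0,v_1,v_4], [v_0,v_2,v_3], [v_0,v_2,v_4], [v_0,v_3,v_4], [v_1,v_2,v_3], [v_1,v_2,v_4], [v_1,v_3,v_4], [v_2,v_3,v_4]
  3-simplices (5): [v_0,v_1,v_2,v_3], [v_0,v_1,v_2,v_4], [v_0,v_1,v_3,v_4], [v_0,v_2,v_3,v_4], [v_1,v_2,v_3,v_4]

so the chain groups are C_0 ≅ Z^5, C_1 ≅ Z^10, C_2 ≅ Z^10, C_3 ≅ Z^5.

Boundary ∂_1: C_1 → C_0 maps an edge to its endpoints' difference, ∂[p,q] = q − p.
The resulting 5×10 matrix has rank 4, and its Smith normal form has invariant factors (1,1,1,1).

∂_2: C_2 → C_1 acts by ∂[p,q,r] = [q,r] − [p,r] + [p,q]. For instance
  ∂[v_0,v_1,v_2] = [v_1,v_2] − [v_0,v_2] + [v_0,v_1],
  ∂[v_1,v_3,v_4] = [v_3,v_4] − [v_1,v_4] + [v_1,v_3].
The resulting 10×10 matrix has rank 6, and its Smith normal form has invariant factors (1,1,1,1,1,1).

The boundary map ∂_3: C_3 → C_2 sends each 3-simplex σ to the alternating sum Σ_i (−1)^i (σ with its i-th vertex removed). For instance
  ∂[v_1,v_2,v_3,v_4] = [v_2,v_3,v_4] − [v_1,v_3,v_4] + [v_1,v_2,v_4] − [v_1,v_2,v_3],
  ∂[v_0,v_1,v_2,v_4] = [v_1,v_2,v_4] − [v_0,v_2,v_4] + [v_0,v_1,v_4] − [v_0,v_1,v_2].
The 10×5 boundary matrix has rank 4 and Smith normal form diag(1,1,1,1).

From H_k ≅ ker(∂_k) / im(∂_{k+1}) we obtain:

  H_0: rank C_0 − rank ∂_1 = 5 − 4 = 1, and the invariant factors of ∂_1 are all 1, so H_0 = Z.
  H_1: rank ker ∂_1 − rank ∂_2 = (10 − 4) − 6 = 0, and the invariant factors of ∂_2 are all 1, so H_1 = 0.
  H_2: rank ker ∂_2 − rank ∂_3 = (10 − 6) − 4 = 0, and the invariant factors of ∂_3 are all 1, so H_2 = 0.
  H_3: rank ker ∂_3 − rank ∂_4 = (5 − 4) − 0 = 1, and there is no ∂_4, so H_3 = Z.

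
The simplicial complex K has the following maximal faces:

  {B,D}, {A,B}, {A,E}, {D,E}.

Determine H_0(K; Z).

H_0 ≅ Z.

Fix the vertex order A < B < D < E and write every simplex with vertices in increasing order. Then dim K = 1 and the simplices of K are:

  0-simplices (4): A, B, D, E
  1-simplices (4): AB, AE, BD, DE

giving chain groups C_0 ≅ Z^4, C_1 ≅ Z^4.

The boundary map ∂_1: C_1 → C_0 maps an edge to its endpoints' difference, ∂[p,q] = q − p. For instance
  ∂BD = D − B.
The resulting 4×4 matrix has rank 3, and its Smith normal form has invariant factors (1,1,1).

Reading off H_k = ker ∂_k / im ∂_{k+1}:

  H_0: rank C_0 − rank ∂_1 = 4 − 3 = 1, and the invariant factors of ∂_1 are all 1, so H_0 = Z.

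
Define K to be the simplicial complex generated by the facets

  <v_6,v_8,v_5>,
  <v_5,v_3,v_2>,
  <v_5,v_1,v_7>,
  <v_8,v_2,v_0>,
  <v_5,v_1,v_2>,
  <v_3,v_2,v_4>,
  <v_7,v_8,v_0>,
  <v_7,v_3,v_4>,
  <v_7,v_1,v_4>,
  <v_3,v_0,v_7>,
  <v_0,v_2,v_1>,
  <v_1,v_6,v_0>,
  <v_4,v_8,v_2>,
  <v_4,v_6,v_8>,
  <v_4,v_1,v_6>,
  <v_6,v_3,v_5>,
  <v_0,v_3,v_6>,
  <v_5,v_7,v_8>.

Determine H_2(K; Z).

Take the total order v_0 < v_1 < v_2 < v_3 < v_4 < v_5 < v_6 < v_7 < v_8 on the vertex set. Then K (dimension 2) consists of the simplices:

  0-simplices (9): [v_0], [v_1], [v_2], [v_3], [v_4], [v_5], [v_6], [v_7], [v_8]
  1-simplices (27): (27 of them)
  2-simplices (18): (18 of them)

giving chain groups C_0 ≅ Z^9, C_1 ≅ Z^27, C_2 ≅ Z^18.

Boundary ∂_1: C_1 → C_0 sends each edge [p,q] (with p < q) to q − p.
This gives a 9×27 integer matrix of rank 8; reducing to Smith normal form yields diagonal entries (1,1,1,1,1,1,1,1).

The boundary map ∂_2: C_2 → C_1 acts by ∂[p,q,r] = [q,r] − [p,r] + [p,q]. For instance
  ∂[v_0,v_1,v_2] = [v_1,v_2] − [v_0,v_2] + [v_0,v_1],
  ∂[v_0,v_7,v_8] = [v_7,v_8] − [v_0,v_8] + [v_0,v_7].
The 27×18 boundary matrix has rank 17 and Smith normal form diag(1,1,1,1,1,1,1,1,1,1,1,1,1,1,1,1,1).

From H_k ≅ ker(∂_k) / im(∂_{k+1}) we obtain:

  H_2: rank ker ∂_2 − rank ∂_3 = (18 − 17) − 0 = 1, and there is no ∂_3, so H_2 = Z.

(K is a triangulation of the torus T^2.)

H_2 = Z.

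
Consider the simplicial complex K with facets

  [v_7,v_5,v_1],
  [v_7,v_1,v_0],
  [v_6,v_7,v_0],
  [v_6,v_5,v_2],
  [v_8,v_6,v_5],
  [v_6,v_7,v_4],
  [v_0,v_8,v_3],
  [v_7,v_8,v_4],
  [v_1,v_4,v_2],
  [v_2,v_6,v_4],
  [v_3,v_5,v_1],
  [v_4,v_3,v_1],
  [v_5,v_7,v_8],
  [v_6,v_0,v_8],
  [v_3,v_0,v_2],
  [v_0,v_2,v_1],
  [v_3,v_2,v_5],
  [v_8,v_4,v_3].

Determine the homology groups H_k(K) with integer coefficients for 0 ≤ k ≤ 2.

Take the total order v_0 < v_1 < v_2 < v_3 < v_4 < v_5 < v_6 < v_7 < v_8 on the vertex set. Then K (dimension 2) consists of the simplices:

  0-simplices (9): [v_0], [v_1], [v_2], [v_3], [v_4], [v_5], [v_6], [v_7], [v_8]
  1-simplices (27): (27 of them)
  2-simplices (18): (18 of them)

Hence C_0 ≅ Z^9, C_1 ≅ Z^27, C_2 ≅ Z^18.

∂_1: C_1 → C_0 sends each edge [p,q] (with p < q) to q − p.
As a 9×27 matrix over Z this has rank 8, with invariant factors (1,1,1,1,1,1,1,1).

∂_2: C_2 → C_1 sends each 2-simplex [p,q,r] to [q,r] − [p,r] + [p,q]. For instance
  ∂[v_4,v_6,v_7] = [v_6,v_7] − [v_4,v_7] + [v_4,v_6],
  ∂[v_1,v_3,v_5] = [v_3,v_5] − [v_1,v_5] + [v_1,v_3].
As a 27×18 matrix over Z this has rank 18, with invariant factors (1,1,1,1,1,1,1,1,1,1,1,1,1,1,1,1,1,2).

Reading off H_k = ker ∂_k / im ∂_{k+1}:

  H_0: rank C_0 − rank ∂_1 = 9 − 8 = 1, and the invariant factors of ∂_1 are all 1, so H_0 = Z.
  H_1: rank ker ∂_1 − rank ∂_2 = (27 − 8) − 18 = 1, and ∂_2 has invariant factor 2 > 1, so H_1 = Z ⊕ Z/2.
  H_2: rank ker ∂_2 − rank ∂_3 = (18 − 18) − 0 = 0, and there is no ∂_3, so H_2 = 0.

H_0 = Z,  H_1 = Z ⊕ Z/2,  H_2 = 0.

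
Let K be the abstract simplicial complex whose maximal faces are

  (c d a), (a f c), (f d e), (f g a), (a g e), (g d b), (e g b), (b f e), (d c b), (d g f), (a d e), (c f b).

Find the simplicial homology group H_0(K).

Fix the vertex order a < b < c < d < e < f < g and write every simplex with vertices in increasing order. Then dim K = 2 and the simplices of K are:

  0-simplices (7): a, b, c, d, e, f, g
  1-simplices (18): ac, ad, ae, af, ag, bc, bd, be, bf, bg, cd, cf, de, df, dg, ef, eg, fg
  2-simplices (12): acd, acf, ade, aeg, afg, bcd, bcf, bdg, bef, beg, def, dfg

so the chain groups are C_0 ≅ Z^7, C_1 ≅ Z^18, C_2 ≅ Z^12.

∂_1: C_1 → C_0 sends each edge [p,q] (with p < q) to q − p.
The resulting 7×18 matrix has rank 6, and its Smith normal form has invariant factors (1,1,1,1,1,1).

The boundary map ∂_2: C_2 → C_1 maps a triangle to the signed sum of its edges. For instance
  ∂afg = fg − ag + af,
  ∂beg = eg − bg + be.
This gives a 18×12 integer matrix of rank 12; reducing to Smith normal form yields diagonal entries (1,1,1,1,1,1,1,1,1,1,1,2).

Reading off H_k = ker ∂_k / im ∂_{k+1}:

  H_0: rank C_0 − rank ∂_1 = 7 − 6 = 1, and the invariant factors of ∂_1 are all 1, so H_0 ≅ Z.

H_0 = Z.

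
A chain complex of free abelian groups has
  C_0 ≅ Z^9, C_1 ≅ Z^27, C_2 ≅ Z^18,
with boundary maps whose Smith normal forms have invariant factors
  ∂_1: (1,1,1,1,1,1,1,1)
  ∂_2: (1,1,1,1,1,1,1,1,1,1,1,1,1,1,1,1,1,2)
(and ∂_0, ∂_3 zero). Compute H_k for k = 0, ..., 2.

H_0: b_0 = 9 − 0 − 8 = 1; torsion from ∂_1 factors > 1: none. So H_0 = Z.
H_1: b_1 = 27 − 8 − 18 = 1; torsion from ∂_2 factors > 1: [2]. So H_1 = Z ⊕ Z/2Z.
H_2: b_2 = 18 − 18 − 0 = 0; torsion from ∂_3 factors > 1: none. So H_2 = 0.

H_0 = Z,  H_1 = Z ⊕ Z/2Z,  H_2 = 0.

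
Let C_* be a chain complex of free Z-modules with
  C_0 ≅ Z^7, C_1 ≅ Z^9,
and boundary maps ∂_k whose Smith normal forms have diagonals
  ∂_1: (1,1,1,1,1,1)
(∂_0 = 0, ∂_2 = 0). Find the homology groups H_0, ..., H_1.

H_0 = Z,  H_1 = Z^3.

H_0: b_0 = 7 − 0 − 6 = 1; torsion from ∂_1 factors > 1: none. So H_0 = Z.
H_1: b_1 = 9 − 6 − 0 = 3; torsion from ∂_2 factors > 1: none. So H_1 = Z^3.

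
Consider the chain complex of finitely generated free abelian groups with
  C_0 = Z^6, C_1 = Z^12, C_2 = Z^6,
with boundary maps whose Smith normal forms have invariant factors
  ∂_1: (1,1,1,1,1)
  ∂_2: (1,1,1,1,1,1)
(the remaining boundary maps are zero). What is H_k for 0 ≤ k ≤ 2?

H_0 ≅ Z,  H_1 ≅ Z,  H_2 = 0.

H_0: b_0 = 6 − 0 − 5 = 1; torsion from ∂_1 factors > 1: none. So H_0 ≅ Z.
H_1: b_1 = 12 − 5 − 6 = 1; torsion from ∂_2 factors > 1: none. So H_1 ≅ Z.
H_2: b_2 = 6 − 6 − 0 = 0; torsion from ∂_3 factors > 1: none. So H_2 ≅ 0.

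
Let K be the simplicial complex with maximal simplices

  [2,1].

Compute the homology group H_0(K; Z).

Take the total order 1 < 2 on the vertex set. Then K (dimension 1) consists of the simplices:

  0-simplices (2): [1], [2]
  1-simplices (1): [1,2]

giving chain groups C_0 ≅ Z^2, C_1 ≅ Z^1.

Boundary ∂_1: C_1 → C_0 sends each edge [p,q] (with p < q) to q − p.
This gives a 2×1 integer matrix of rank 1; reducing to Smith normal form yields diagonal entries (1).

From H_k ≅ ker(∂_k) / im(∂_{k+1}) we obtain:

  H_0: rank C_0 − rank ∂_1 = 2 − 1 = 1, and the invariant factors of ∂_1 are all 1, so H_0 ≅ Z.

(K is a triangulation of the 1-simplex.)

H_0 ≅ Z.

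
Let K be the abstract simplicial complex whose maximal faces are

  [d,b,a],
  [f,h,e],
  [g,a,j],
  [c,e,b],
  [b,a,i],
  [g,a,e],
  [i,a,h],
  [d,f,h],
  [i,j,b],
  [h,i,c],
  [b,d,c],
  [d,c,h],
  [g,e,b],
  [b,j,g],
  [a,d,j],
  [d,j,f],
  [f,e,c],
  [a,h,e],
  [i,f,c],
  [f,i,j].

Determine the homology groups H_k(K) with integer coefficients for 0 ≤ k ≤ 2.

H_0 = Z,  H_1 = Z ⊕ Z/2,  H_2 = 0.

Fix the vertex order a < b < c < d < e < f < g < h < i < j and write every simplex with vertices in increasing order. Then dim K = 2 and the simplices of K are:

  0-simplices (10): a, b, c, d, e, f, g, h, i, j
  1-simplices (30): ab, ad, ae, ag, ah, ai, aj, bc, bd, be, bg, bi, bj, cd, ce, cf, ch, ci, df, dh, dj, ef, eg, eh, fh, fi, fj, gj, hi, ij
  2-simplices (20): abd, abi, adj, aeg, aeh, agj, ahi, bcd, bce, beg, bgj, bij, cdh, cef, cfi, chi, dfh, dfj, efh, fij

Hence C_0 ≅ Z^10, C_1 ≅ Z^30, C_2 ≅ Z^20.

The boundary map ∂_1: C_1 → C_0 sends each edge [p,q] (with p < q) to q − p.
The 10×30 boundary matrix has rank 9 and Smith normal form diag(1,1,1,1,1,1,1,1,1).

Boundary ∂_2: C_2 → C_1 sends each 2-simplex [p,q,r] to [q,r] − [p,r] + [p,q]. For instance
  ∂adj = dj − aj + ad,
  ∂efh = fh − eh + ef.
As a 30×20 matrix over Z this has rank 20, with invariant factors (1,1,1,1,1,1,1,1,1,1,1,1,1,1,1,1,1,1,1,2).

From H_k ≅ ker(∂_k) / im(∂_{k+1}) we obtain:

  H_0: rank C_0 − rank ∂_1 = 10 − 9 = 1, and the invariant factors of ∂_1 are all 1, so H_0 ≅ Z.
  H_1: rank ker ∂_1 − rank ∂_2 = (30 − 9) − 20 = 1, and ∂_2 has invariant factor 2 > 1, so H_1 ≅ Z ⊕ Z/2.
  H_2: rank ker ∂_2 − rank ∂_3 = (20 − 20) − 0 = 0, and there is no ∂_3, so H_2 ≅ 0.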